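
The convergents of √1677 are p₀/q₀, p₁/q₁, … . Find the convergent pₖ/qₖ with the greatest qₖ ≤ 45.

√1677 = [40; 1, 19, 2, 19, 1, 80, …] (period length 6).
Convergents:
  p_0/q_0 = 40/1
  p_1/q_1 = 41/1
  p_2/q_2 = 819/20
  p_3/q_3 = 1679/41
  p_4/q_4 = 32720/799
q_3 = 41 ≤ 45 < 799 = q_4, so the answer is 1679/41.

1679/41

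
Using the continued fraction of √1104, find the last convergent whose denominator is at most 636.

√1104 = [33; 4, 2, 2, 2, 4, 66, …] (period length 6).
Convergents:
  p_0/q_0 = 33/1
  p_1/q_1 = 133/4
  p_2/q_2 = 299/9
  p_3/q_3 = 731/22
  p_4/q_4 = 1761/53
  p_5/q_5 = 7775/234
  p_6/q_6 = 514911/15497
q_5 = 234 ≤ 636 < 15497 = q_6, so the answer is 7775/234.

7775/234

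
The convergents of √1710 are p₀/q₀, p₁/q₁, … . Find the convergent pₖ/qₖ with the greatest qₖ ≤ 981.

18319/443

√1710 = [41; 2, 1, 5, 4, 5, 1, 2, 82, …] (period length 8).
Convergents:
  p_0/q_0 = 41/1
  p_1/q_1 = 83/2
  p_2/q_2 = 124/3
  p_3/q_3 = 703/17
  p_4/q_4 = 2936/71
  p_5/q_5 = 15383/372
  p_6/q_6 = 18319/443
  p_7/q_7 = 52021/1258
q_6 = 443 ≤ 981 < 1258 = q_7, so the answer is 18319/443.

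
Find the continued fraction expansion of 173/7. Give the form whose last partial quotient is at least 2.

[24; 1, 2, 2]

173 = 24·7 + 5
7 = 1·5 + 2
5 = 2·2 + 1
2 = 2·1 + 0  (stop)
So 173/7 = [24; 1, 2, 2].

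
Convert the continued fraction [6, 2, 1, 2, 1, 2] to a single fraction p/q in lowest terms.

Using pₖ = aₖpₖ₋₁ + pₖ₋₂ and qₖ = aₖqₖ₋₁ + qₖ₋₂:
  k=0: a=6, p=6, q=1
  k=1: a=2, p=13, q=2
  k=2: a=1, p=19, q=3
  k=3: a=2, p=51, q=8
  k=4: a=1, p=70, q=11
  k=5: a=2, p=191, q=30

191/30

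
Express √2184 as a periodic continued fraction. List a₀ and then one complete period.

a₀ = ⌊√2184⌋ = 46.
With m₀=0, d₀=1 and mₖ₊₁ = dₖaₖ − mₖ, dₖ₊₁ = (n − mₖ₊₁²)/dₖ, aₖ₊₁ = ⌊(a₀+mₖ₊₁)/dₖ₊₁⌋:
  k=1: m=46, d=68, a=1
  k=2: m=22, d=25, a=2
  k=3: m=28, d=56, a=1
  k=4: m=28, d=25, a=2
  k=5: m=22, d=68, a=1
  k=6: m=46, d=1, a=92
d=1 and a=2a₀=92 at k=6, so the next step gives (m, d) = (46, 68) again — its k=1 value — and the period has length 6.

[46; 1, 2, 1, 2, 1, 92]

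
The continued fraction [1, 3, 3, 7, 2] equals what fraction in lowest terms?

Using pₖ = aₖpₖ₋₁ + pₖ₋₂ and qₖ = aₖqₖ₋₁ + qₖ₋₂:
  k=0: a=1, p=1, q=1
  k=1: a=3, p=4, q=3
  k=2: a=3, p=13, q=10
  k=3: a=7, p=95, q=73
  k=4: a=2, p=203, q=156

203/156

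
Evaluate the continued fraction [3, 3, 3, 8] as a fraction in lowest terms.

274/83

Using pₖ = aₖpₖ₋₁ + pₖ₋₂ and qₖ = aₖqₖ₋₁ + qₖ₋₂:
  k=0: a=3, p=3, q=1
  k=1: a=3, p=10, q=3
  k=2: a=3, p=33, q=10
  k=3: a=8, p=274, q=83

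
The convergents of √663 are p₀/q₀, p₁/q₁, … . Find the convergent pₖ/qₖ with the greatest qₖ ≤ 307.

√663 = [25; 1, 2, 1, 50, …] (period length 4).
Convergents:
  p_0/q_0 = 25/1
  p_1/q_1 = 26/1
  p_2/q_2 = 77/3
  p_3/q_3 = 103/4
  p_4/q_4 = 5227/203
  p_5/q_5 = 5330/207
  p_6/q_6 = 15887/617
q_5 = 207 ≤ 307 < 617 = q_6, so the answer is 5330/207.

5330/207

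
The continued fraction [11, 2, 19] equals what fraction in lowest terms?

Using pₖ = aₖpₖ₋₁ + pₖ₋₂ and qₖ = aₖqₖ₋₁ + qₖ₋₂:
  k=0: a=11, p=11, q=1
  k=1: a=2, p=23, q=2
  k=2: a=19, p=448, q=39

448/39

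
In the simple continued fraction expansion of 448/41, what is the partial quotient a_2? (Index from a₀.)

448 = 10·41 + 38   →  a_0 = 10
41 = 1·38 + 3   →  a_1 = 1
38 = 12·3 + 2   →  a_2 = 12

12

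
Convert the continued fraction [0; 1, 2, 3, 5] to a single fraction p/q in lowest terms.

Fold from the inside: start with 5/1.
  3 + 1/5 = 16/5
  2 + 5/16 = 37/16
  1 + 16/37 = 53/37
  0 + 37/53 = 37/53

37/53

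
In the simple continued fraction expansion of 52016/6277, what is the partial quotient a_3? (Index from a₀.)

52016 = 8·6277 + 1800   →  a_0 = 8
6277 = 3·1800 + 877   →  a_1 = 3
1800 = 2·877 + 46   →  a_2 = 2
877 = 19·46 + 3   →  a_3 = 19

19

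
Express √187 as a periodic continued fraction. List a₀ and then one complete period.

[13; 1, 2, 13, 2, 1, 26]

a₀ = ⌊√187⌋ = 13.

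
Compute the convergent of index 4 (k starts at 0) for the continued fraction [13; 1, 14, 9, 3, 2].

Using pₖ = aₖpₖ₋₁ + pₖ₋₂, qₖ = aₖqₖ₋₁ + qₖ₋₂ (with p₋₁=1, p₋₂=0, q₋₁=0, q₋₂=1):
  k=0: a=13, p=13, q=1
  k=1: a=1, p=14, q=1
  k=2: a=14, p=209, q=15
  k=3: a=9, p=1895, q=136
  k=4: a=3, p=5894, q=423

5894/423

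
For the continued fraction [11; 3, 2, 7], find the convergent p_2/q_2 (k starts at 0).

79/7

Using pₖ = aₖpₖ₋₁ + pₖ₋₂, qₖ = aₖqₖ₋₁ + qₖ₋₂ (with p₋₁=1, p₋₂=0, q₋₁=0, q₋₂=1):
  k=0: a=11, p=11, q=1
  k=1: a=3, p=34, q=3
  k=2: a=2, p=79, q=7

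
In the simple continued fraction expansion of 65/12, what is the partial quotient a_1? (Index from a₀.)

2

65 = 5·12 + 5   →  a_0 = 5
12 = 2·5 + 2   →  a_1 = 2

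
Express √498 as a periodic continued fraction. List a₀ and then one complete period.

a₀ = ⌊√498⌋ = 22.
With m₀=0, d₀=1 and mₖ₊₁ = dₖaₖ − mₖ, dₖ₊₁ = (n − mₖ₊₁²)/dₖ, aₖ₊₁ = ⌊(a₀+mₖ₊₁)/dₖ₊₁⌋:
  k=1: m=22, d=14, a=3
  k=2: m=20, d=7, a=6
  k=3: m=22, d=2, a=22
  k=4: m=22, d=7, a=6
  k=5: m=20, d=14, a=3
  k=6: m=22, d=1, a=44
d=1 and a=2a₀=44 at k=6, so the next step gives (m, d) = (22, 14) again — its k=1 value — and the period has length 6.

[22; 3, 6, 22, 6, 3, 44]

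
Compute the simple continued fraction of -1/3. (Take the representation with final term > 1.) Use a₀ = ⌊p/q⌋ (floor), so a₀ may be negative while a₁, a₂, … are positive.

-1 = -1*3 + 2
3 = 1*2 + 1
2 = 2*1 + 0  (stop)
So -1/3 = [-1; 1, 2].

[-1; 1, 2]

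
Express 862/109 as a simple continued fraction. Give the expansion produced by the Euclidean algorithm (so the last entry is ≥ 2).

[7; 1, 9, 1, 9]

862 = 7·109 + 99
109 = 1·99 + 10
99 = 9·10 + 9
10 = 1·9 + 1
9 = 9·1 + 0  (stop)
So 862/109 = [7; 1, 9, 1, 9].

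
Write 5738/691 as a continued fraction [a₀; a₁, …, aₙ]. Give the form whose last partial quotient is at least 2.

[8; 3, 3, 2, 3, 1, 6]

5738 = 8×691 + 210
691 = 3×210 + 61
210 = 3×61 + 27
61 = 2×27 + 7
27 = 3×7 + 6
7 = 1×6 + 1
6 = 6×1 + 0  (stop)
So 5738/691 = [8; 3, 3, 2, 3, 1, 6].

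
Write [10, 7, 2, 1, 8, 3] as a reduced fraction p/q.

6031/595

Using pₖ = aₖpₖ₋₁ + pₖ₋₂ and qₖ = aₖqₖ₋₁ + qₖ₋₂:
  k=0: a=10, p=10, q=1
  k=1: a=7, p=71, q=7
  k=2: a=2, p=152, q=15
  k=3: a=1, p=223, q=22
  k=4: a=8, p=1936, q=191
  k=5: a=3, p=6031, q=595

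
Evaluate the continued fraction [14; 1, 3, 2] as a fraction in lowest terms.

Using pₖ = aₖpₖ₋₁ + pₖ₋₂ and qₖ = aₖqₖ₋₁ + qₖ₋₂:
  k=0: a=14, p=14, q=1
  k=1: a=1, p=15, q=1
  k=2: a=3, p=59, q=4
  k=3: a=2, p=133, q=9

133/9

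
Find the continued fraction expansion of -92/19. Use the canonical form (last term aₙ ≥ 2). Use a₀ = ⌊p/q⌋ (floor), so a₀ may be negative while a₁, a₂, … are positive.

-92 = -5×19 + 3
19 = 6×3 + 1
3 = 3×1 + 0  (stop)
So -92/19 = [-5; 6, 3].

[-5; 6, 3]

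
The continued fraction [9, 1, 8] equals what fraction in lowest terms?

89/9

Fold from the inside: start with 8/1.
  1 + 1/8 = 9/8
  9 + 8/9 = 89/9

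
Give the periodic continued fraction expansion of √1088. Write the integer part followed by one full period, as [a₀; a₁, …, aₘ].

[32; 1, 64]

a₀ = ⌊√1088⌋ = 32.
With m₀=0, d₀=1 and mₖ₊₁ = dₖaₖ − mₖ, dₖ₊₁ = (n − mₖ₊₁²)/dₖ, aₖ₊₁ = ⌊(a₀+mₖ₊₁)/dₖ₊₁⌋:
  k=1: m=32, d=64, a=1
  k=2: m=32, d=1, a=64
d=1 and a=2a₀=64 at k=2, so the next step gives (m, d) = (32, 64) again — its k=1 value — and the period has length 2.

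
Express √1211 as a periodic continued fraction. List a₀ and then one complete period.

a₀ = ⌊√1211⌋ = 34.
With m₀=0, d₀=1 and mₖ₊₁ = dₖaₖ − mₖ, dₖ₊₁ = (n − mₖ₊₁²)/dₖ, aₖ₊₁ = ⌊(a₀+mₖ₊₁)/dₖ₊₁⌋:
  k=1: m=34, d=55, a=1
  k=2: m=21, d=14, a=3
  k=3: m=21, d=55, a=1
  k=4: m=34, d=1, a=68
d=1 and a=2a₀=68 at k=4, so the next step gives (m, d) = (34, 55) again — its k=1 value — and the period has length 4.

[34; 1, 3, 1, 68]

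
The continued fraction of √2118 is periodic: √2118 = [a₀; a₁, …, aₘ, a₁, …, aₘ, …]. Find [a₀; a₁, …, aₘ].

[46; 46, 92]

a₀ = ⌊√2118⌋ = 46.
With m₀=0, d₀=1 and mₖ₊₁ = dₖaₖ − mₖ, dₖ₊₁ = (n − mₖ₊₁²)/dₖ, aₖ₊₁ = ⌊(a₀+mₖ₊₁)/dₖ₊₁⌋:
  k=1: m=46, d=2, a=46
  k=2: m=46, d=1, a=92
d=1 and a=2a₀=92 at k=2, so the next step gives (m, d) = (46, 2) again — its k=1 value — and the period has length 2.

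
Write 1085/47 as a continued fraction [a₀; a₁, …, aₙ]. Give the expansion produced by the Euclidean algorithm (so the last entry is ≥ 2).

1085 = 23·47 + 4
47 = 11·4 + 3
4 = 1·3 + 1
3 = 3·1 + 0  (stop)
So 1085/47 = [23; 11, 1, 3].

[23; 11, 1, 3]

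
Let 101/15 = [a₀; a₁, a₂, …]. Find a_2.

101 = 6·15 + 11   →  a_0 = 6
15 = 1·11 + 4   →  a_1 = 1
11 = 2·4 + 3   →  a_2 = 2

2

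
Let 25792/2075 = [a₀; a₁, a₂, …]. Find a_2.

25792 = 12·2075 + 892   →  a_0 = 12
2075 = 2·892 + 291   →  a_1 = 2
892 = 3·291 + 19   →  a_2 = 3

3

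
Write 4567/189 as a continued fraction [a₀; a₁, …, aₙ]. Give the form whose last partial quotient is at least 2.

[24; 6, 10, 3]

4567 = 24×189 + 31
189 = 6×31 + 3
31 = 10×3 + 1
3 = 3×1 + 0  (stop)
So 4567/189 = [24; 6, 10, 3].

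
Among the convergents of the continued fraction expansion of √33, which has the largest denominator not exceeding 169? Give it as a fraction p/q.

√33 = [5; 1, 2, 1, 10, …] (period length 4).
Convergents:
  p_0/q_0 = 5/1
  p_1/q_1 = 6/1
  p_2/q_2 = 17/3
  p_3/q_3 = 23/4
  p_4/q_4 = 247/43
  p_5/q_5 = 270/47
  p_6/q_6 = 787/137
  p_7/q_7 = 1057/184
q_6 = 137 ≤ 169 < 184 = q_7, so the answer is 787/137.

787/137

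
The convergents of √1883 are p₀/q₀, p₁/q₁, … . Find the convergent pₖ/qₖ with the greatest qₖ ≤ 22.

√1883 = [43; 2, 1, 1, 5, 1, 1, 2, 86, …] (period length 8).
Convergents:
  p_0/q_0 = 43/1
  p_1/q_1 = 87/2
  p_2/q_2 = 130/3
  p_3/q_3 = 217/5
  p_4/q_4 = 1215/28
q_3 = 5 ≤ 22 < 28 = q_4, so the answer is 217/5.

217/5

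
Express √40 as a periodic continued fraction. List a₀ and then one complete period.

[6; 3, 12]

a₀ = ⌊√40⌋ = 6.
With m₀=0, d₀=1 and mₖ₊₁ = dₖaₖ − mₖ, dₖ₊₁ = (n − mₖ₊₁²)/dₖ, aₖ₊₁ = ⌊(a₀+mₖ₊₁)/dₖ₊₁⌋:
  k=1: m=6, d=4, a=3
  k=2: m=6, d=1, a=12
d=1 and a=2a₀=12 at k=2, so the next step gives (m, d) = (6, 4) again — its k=1 value — and the period has length 2.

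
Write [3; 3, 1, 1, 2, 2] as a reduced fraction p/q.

Using pₖ = aₖpₖ₋₁ + pₖ₋₂ and qₖ = aₖqₖ₋₁ + qₖ₋₂:
  k=0: a=3, p=3, q=1
  k=1: a=3, p=10, q=3
  k=2: a=1, p=13, q=4
  k=3: a=1, p=23, q=7
  k=4: a=2, p=59, q=18
  k=5: a=2, p=141, q=43

141/43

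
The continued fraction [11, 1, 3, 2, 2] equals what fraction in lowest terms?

Using pₖ = aₖpₖ₋₁ + pₖ₋₂ and qₖ = aₖqₖ₋₁ + qₖ₋₂:
  k=0: a=11, p=11, q=1
  k=1: a=1, p=12, q=1
  k=2: a=3, p=47, q=4
  k=3: a=2, p=106, q=9
  k=4: a=2, p=259, q=22

259/22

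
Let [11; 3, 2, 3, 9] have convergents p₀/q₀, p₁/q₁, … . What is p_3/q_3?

271/24

Using pₖ = aₖpₖ₋₁ + pₖ₋₂, qₖ = aₖqₖ₋₁ + qₖ₋₂ (with p₋₁=1, p₋₂=0, q₋₁=0, q₋₂=1):
  k=0: a=11, p=11, q=1
  k=1: a=3, p=34, q=3
  k=2: a=2, p=79, q=7
  k=3: a=3, p=271, q=24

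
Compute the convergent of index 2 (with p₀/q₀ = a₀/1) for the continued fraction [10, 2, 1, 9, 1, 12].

31/3

Using pₖ = aₖpₖ₋₁ + pₖ₋₂, qₖ = aₖqₖ₋₁ + qₖ₋₂ (with p₋₁=1, p₋₂=0, q₋₁=0, q₋₂=1):
  k=0: a=10, p=10, q=1
  k=1: a=2, p=21, q=2
  k=2: a=1, p=31, q=3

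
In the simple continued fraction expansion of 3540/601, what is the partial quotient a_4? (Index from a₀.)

3540 = 5·601 + 535   →  a_0 = 5
601 = 1·535 + 66   →  a_1 = 1
535 = 8·66 + 7   →  a_2 = 8
66 = 9·7 + 3   →  a_3 = 9
7 = 2·3 + 1   →  a_4 = 2

2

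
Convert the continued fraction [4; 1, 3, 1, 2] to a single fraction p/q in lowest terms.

67/14

Fold from the inside: start with 2/1.
  1 + 1/2 = 3/2
  3 + 2/3 = 11/3
  1 + 3/11 = 14/11
  4 + 11/14 = 67/14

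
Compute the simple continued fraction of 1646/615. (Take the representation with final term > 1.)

[2; 1, 2, 11, 18]

1646 = 2×615 + 416
615 = 1×416 + 199
416 = 2×199 + 18
199 = 11×18 + 1
18 = 18×1 + 0  (stop)
So 1646/615 = [2; 1, 2, 11, 18].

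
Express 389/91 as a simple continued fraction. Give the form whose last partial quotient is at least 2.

389 = 4*91 + 25
91 = 3*25 + 16
25 = 1*16 + 9
16 = 1*9 + 7
9 = 1*7 + 2
7 = 3*2 + 1
2 = 2*1 + 0  (stop)
So 389/91 = [4; 3, 1, 1, 1, 3, 2].

[4; 3, 1, 1, 1, 3, 2]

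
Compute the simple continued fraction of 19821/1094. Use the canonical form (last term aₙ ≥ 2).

[18; 8, 2, 12, 2, 2]

19821 = 18*1094 + 129
1094 = 8*129 + 62
129 = 2*62 + 5
62 = 12*5 + 2
5 = 2*2 + 1
2 = 2*1 + 0  (stop)
So 19821/1094 = [18; 8, 2, 12, 2, 2].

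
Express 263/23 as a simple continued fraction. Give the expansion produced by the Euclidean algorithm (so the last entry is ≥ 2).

[11; 2, 3, 3]

263 = 11·23 + 10
23 = 2·10 + 3
10 = 3·3 + 1
3 = 3·1 + 0  (stop)
So 263/23 = [11; 2, 3, 3].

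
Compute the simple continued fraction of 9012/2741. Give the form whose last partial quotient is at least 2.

[3; 3, 2, 9, 8, 5]

9012 = 3*2741 + 789
2741 = 3*789 + 374
789 = 2*374 + 41
374 = 9*41 + 5
41 = 8*5 + 1
5 = 5*1 + 0  (stop)
So 9012/2741 = [3; 3, 2, 9, 8, 5].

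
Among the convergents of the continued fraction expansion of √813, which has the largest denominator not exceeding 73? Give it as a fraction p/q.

√813 = [28; 1, 1, 18, 1, 1, 56, …] (period length 6).
Convergents:
  p_0/q_0 = 28/1
  p_1/q_1 = 29/1
  p_2/q_2 = 57/2
  p_3/q_3 = 1055/37
  p_4/q_4 = 1112/39
  p_5/q_5 = 2167/76
q_4 = 39 ≤ 73 < 76 = q_5, so the answer is 1112/39.

1112/39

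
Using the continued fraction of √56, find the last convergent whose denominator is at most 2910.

13455/1798

√56 = [7; 2, 14, …] (period length 2).
Convergents:
  p_0/q_0 = 7/1
  p_1/q_1 = 15/2
  p_2/q_2 = 217/29
  p_3/q_3 = 449/60
  p_4/q_4 = 6503/869
  p_5/q_5 = 13455/1798
  p_6/q_6 = 194873/26041
q_5 = 1798 ≤ 2910 < 26041 = q_6, so the answer is 13455/1798.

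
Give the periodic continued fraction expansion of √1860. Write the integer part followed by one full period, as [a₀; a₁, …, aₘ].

[43; 7, 1, 4, 1, 7, 86]

a₀ = ⌊√1860⌋ = 43.
With m₀=0, d₀=1 and mₖ₊₁ = dₖaₖ − mₖ, dₖ₊₁ = (n − mₖ₊₁²)/dₖ, aₖ₊₁ = ⌊(a₀+mₖ₊₁)/dₖ₊₁⌋:
  k=1: m=43, d=11, a=7
  k=2: m=34, d=64, a=1
  k=3: m=30, d=15, a=4
  k=4: m=30, d=64, a=1
  k=5: m=34, d=11, a=7
  k=6: m=43, d=1, a=86
d=1 and a=2a₀=86 at k=6, so the next step gives (m, d) = (43, 11) again — its k=1 value — and the period has length 6.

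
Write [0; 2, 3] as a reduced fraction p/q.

Fold from the inside: start with 3/1.
  2 + 1/3 = 7/3
  0 + 3/7 = 3/7

3/7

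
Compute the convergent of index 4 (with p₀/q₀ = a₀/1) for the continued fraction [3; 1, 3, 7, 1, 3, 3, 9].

124/33

Using pₖ = aₖpₖ₋₁ + pₖ₋₂, qₖ = aₖqₖ₋₁ + qₖ₋₂ (with p₋₁=1, p₋₂=0, q₋₁=0, q₋₂=1):
  k=0: a=3, p=3, q=1
  k=1: a=1, p=4, q=1
  k=2: a=3, p=15, q=4
  k=3: a=7, p=109, q=29
  k=4: a=1, p=124, q=33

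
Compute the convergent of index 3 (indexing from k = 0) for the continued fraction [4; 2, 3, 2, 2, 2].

Using pₖ = aₖpₖ₋₁ + pₖ₋₂, qₖ = aₖqₖ₋₁ + qₖ₋₂ (with p₋₁=1, p₋₂=0, q₋₁=0, q₋₂=1):
  k=0: a=4, p=4, q=1
  k=1: a=2, p=9, q=2
  k=2: a=3, p=31, q=7
  k=3: a=2, p=71, q=16

71/16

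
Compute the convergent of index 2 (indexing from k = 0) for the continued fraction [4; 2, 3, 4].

Using pₖ = aₖpₖ₋₁ + pₖ₋₂, qₖ = aₖqₖ₋₁ + qₖ₋₂ (with p₋₁=1, p₋₂=0, q₋₁=0, q₋₂=1):
  k=0: a=4, p=4, q=1
  k=1: a=2, p=9, q=2
  k=2: a=3, p=31, q=7

31/7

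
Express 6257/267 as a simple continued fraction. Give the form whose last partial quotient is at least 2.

6257 = 23×267 + 116
267 = 2×116 + 35
116 = 3×35 + 11
35 = 3×11 + 2
11 = 5×2 + 1
2 = 2×1 + 0  (stop)
So 6257/267 = [23; 2, 3, 3, 5, 2].

[23; 2, 3, 3, 5, 2]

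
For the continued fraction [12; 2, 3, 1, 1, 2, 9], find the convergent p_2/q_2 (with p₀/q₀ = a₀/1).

Using pₖ = aₖpₖ₋₁ + pₖ₋₂, qₖ = aₖqₖ₋₁ + qₖ₋₂ (with p₋₁=1, p₋₂=0, q₋₁=0, q₋₂=1):
  k=0: a=12, p=12, q=1
  k=1: a=2, p=25, q=2
  k=2: a=3, p=87, q=7

87/7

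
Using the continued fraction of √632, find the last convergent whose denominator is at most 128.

√632 = [25; 7, 6, 7, 50, …] (period length 4).
Convergents:
  p_0/q_0 = 25/1
  p_1/q_1 = 176/7
  p_2/q_2 = 1081/43
  p_3/q_3 = 7743/308
q_2 = 43 ≤ 128 < 308 = q_3, so the answer is 1081/43.

1081/43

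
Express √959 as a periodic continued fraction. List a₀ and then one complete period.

[30; 1, 29, 1, 60]

a₀ = ⌊√959⌋ = 30.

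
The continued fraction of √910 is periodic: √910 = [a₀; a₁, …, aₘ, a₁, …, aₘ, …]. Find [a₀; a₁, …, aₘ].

[30; 6, 60]

a₀ = ⌊√910⌋ = 30.
With m₀=0, d₀=1 and mₖ₊₁ = dₖaₖ − mₖ, dₖ₊₁ = (n − mₖ₊₁²)/dₖ, aₖ₊₁ = ⌊(a₀+mₖ₊₁)/dₖ₊₁⌋:
  k=1: m=30, d=10, a=6
  k=2: m=30, d=1, a=60
d=1 and a=2a₀=60 at k=2, so the next step gives (m, d) = (30, 10) again — its k=1 value — and the period has length 2.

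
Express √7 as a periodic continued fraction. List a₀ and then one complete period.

[2; 1, 1, 1, 4]

a₀ = ⌊√7⌋ = 2.
With m₀=0, d₀=1 and mₖ₊₁ = dₖaₖ − mₖ, dₖ₊₁ = (n − mₖ₊₁²)/dₖ, aₖ₊₁ = ⌊(a₀+mₖ₊₁)/dₖ₊₁⌋:
  k=1: m=2, d=3, a=1
  k=2: m=1, d=2, a=1
  k=3: m=1, d=3, a=1
  k=4: m=2, d=1, a=4
d=1 and a=2a₀=4 at k=4, so the next step gives (m, d) = (2, 3) again — its k=1 value — and the period has length 4.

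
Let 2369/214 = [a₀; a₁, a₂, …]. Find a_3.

2369 = 11·214 + 15   →  a_0 = 11
214 = 14·15 + 4   →  a_1 = 14
15 = 3·4 + 3   →  a_2 = 3
4 = 1·3 + 1   →  a_3 = 1

1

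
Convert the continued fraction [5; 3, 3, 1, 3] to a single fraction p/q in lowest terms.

260/49

Using pₖ = aₖpₖ₋₁ + pₖ₋₂ and qₖ = aₖqₖ₋₁ + qₖ₋₂:
  k=0: a=5, p=5, q=1
  k=1: a=3, p=16, q=3
  k=2: a=3, p=53, q=10
  k=3: a=1, p=69, q=13
  k=4: a=3, p=260, q=49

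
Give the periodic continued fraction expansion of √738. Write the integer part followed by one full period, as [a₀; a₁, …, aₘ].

[27; 6, 54]

a₀ = ⌊√738⌋ = 27.
With m₀=0, d₀=1 and mₖ₊₁ = dₖaₖ − mₖ, dₖ₊₁ = (n − mₖ₊₁²)/dₖ, aₖ₊₁ = ⌊(a₀+mₖ₊₁)/dₖ₊₁⌋:
  k=1: m=27, d=9, a=6
  k=2: m=27, d=1, a=54
d=1 and a=2a₀=54 at k=2, so the next step gives (m, d) = (27, 9) again — its k=1 value — and the period has length 2.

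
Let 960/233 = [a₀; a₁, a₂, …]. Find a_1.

8

960 = 4·233 + 28   →  a_0 = 4
233 = 8·28 + 9   →  a_1 = 8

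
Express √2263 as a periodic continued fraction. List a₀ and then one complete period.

[47; 1, 1, 3, 47, 3, 1, 1, 94]

a₀ = ⌊√2263⌋ = 47.
With m₀=0, d₀=1 and mₖ₊₁ = dₖaₖ − mₖ, dₖ₊₁ = (n − mₖ₊₁²)/dₖ, aₖ₊₁ = ⌊(a₀+mₖ₊₁)/dₖ₊₁⌋:
  k=1: m=47, d=54, a=1
  k=2: m=7, d=41, a=1
  k=3: m=34, d=27, a=3
  k=4: m=47, d=2, a=47
  k=5: m=47, d=27, a=3
  k=6: m=34, d=41, a=1
  k=7: m=7, d=54, a=1
  k=8: m=47, d=1, a=94
d=1 and a=2a₀=94 at k=8, so the next step gives (m, d) = (47, 54) again — its k=1 value — and the period has length 8.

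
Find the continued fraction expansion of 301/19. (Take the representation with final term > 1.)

301 = 15·19 + 16
19 = 1·16 + 3
16 = 5·3 + 1
3 = 3·1 + 0  (stop)
So 301/19 = [15; 1, 5, 3].

[15; 1, 5, 3]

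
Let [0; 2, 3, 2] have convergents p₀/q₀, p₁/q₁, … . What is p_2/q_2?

Using pₖ = aₖpₖ₋₁ + pₖ₋₂, qₖ = aₖqₖ₋₁ + qₖ₋₂ (with p₋₁=1, p₋₂=0, q₋₁=0, q₋₂=1):
  k=0: a=0, p=0, q=1
  k=1: a=2, p=1, q=2
  k=2: a=3, p=3, q=7

3/7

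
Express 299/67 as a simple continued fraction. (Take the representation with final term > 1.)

299 = 4×67 + 31
67 = 2×31 + 5
31 = 6×5 + 1
5 = 5×1 + 0  (stop)
So 299/67 = [4; 2, 6, 5].

[4; 2, 6, 5]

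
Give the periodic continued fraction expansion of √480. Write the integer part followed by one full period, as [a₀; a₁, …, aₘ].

[21; 1, 9, 1, 42]

a₀ = ⌊√480⌋ = 21.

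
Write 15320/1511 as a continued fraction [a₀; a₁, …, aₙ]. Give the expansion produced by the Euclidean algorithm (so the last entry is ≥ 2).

15320 = 10·1511 + 210
1511 = 7·210 + 41
210 = 5·41 + 5
41 = 8·5 + 1
5 = 5·1 + 0  (stop)
So 15320/1511 = [10; 7, 5, 8, 5].

[10; 7, 5, 8, 5]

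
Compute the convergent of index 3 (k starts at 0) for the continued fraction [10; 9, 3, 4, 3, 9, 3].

Using pₖ = aₖpₖ₋₁ + pₖ₋₂, qₖ = aₖqₖ₋₁ + qₖ₋₂ (with p₋₁=1, p₋₂=0, q₋₁=0, q₋₂=1):
  k=0: a=10, p=10, q=1
  k=1: a=9, p=91, q=9
  k=2: a=3, p=283, q=28
  k=3: a=4, p=1223, q=121

1223/121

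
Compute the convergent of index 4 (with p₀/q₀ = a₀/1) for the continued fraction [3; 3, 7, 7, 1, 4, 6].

594/179

Using pₖ = aₖpₖ₋₁ + pₖ₋₂, qₖ = aₖqₖ₋₁ + qₖ₋₂ (with p₋₁=1, p₋₂=0, q₋₁=0, q₋₂=1):
  k=0: a=3, p=3, q=1
  k=1: a=3, p=10, q=3
  k=2: a=7, p=73, q=22
  k=3: a=7, p=521, q=157
  k=4: a=1, p=594, q=179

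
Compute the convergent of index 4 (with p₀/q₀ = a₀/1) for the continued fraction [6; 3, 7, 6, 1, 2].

Using pₖ = aₖpₖ₋₁ + pₖ₋₂, qₖ = aₖqₖ₋₁ + qₖ₋₂ (with p₋₁=1, p₋₂=0, q₋₁=0, q₋₂=1):
  k=0: a=6, p=6, q=1
  k=1: a=3, p=19, q=3
  k=2: a=7, p=139, q=22
  k=3: a=6, p=853, q=135
  k=4: a=1, p=992, q=157

992/157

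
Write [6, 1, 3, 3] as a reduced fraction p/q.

88/13

Using pₖ = aₖpₖ₋₁ + pₖ₋₂ and qₖ = aₖqₖ₋₁ + qₖ₋₂:
  k=0: a=6, p=6, q=1
  k=1: a=1, p=7, q=1
  k=2: a=3, p=27, q=4
  k=3: a=3, p=88, q=13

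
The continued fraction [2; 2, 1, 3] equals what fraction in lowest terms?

Using pₖ = aₖpₖ₋₁ + pₖ₋₂ and qₖ = aₖqₖ₋₁ + qₖ₋₂:
  k=0: a=2, p=2, q=1
  k=1: a=2, p=5, q=2
  k=2: a=1, p=7, q=3
  k=3: a=3, p=26, q=11

26/11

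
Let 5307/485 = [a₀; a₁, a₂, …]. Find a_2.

16

5307 = 10·485 + 457   →  a_0 = 10
485 = 1·457 + 28   →  a_1 = 1
457 = 16·28 + 9   →  a_2 = 16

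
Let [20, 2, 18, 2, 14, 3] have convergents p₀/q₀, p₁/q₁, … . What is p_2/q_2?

758/37

Using pₖ = aₖpₖ₋₁ + pₖ₋₂, qₖ = aₖqₖ₋₁ + qₖ₋₂ (with p₋₁=1, p₋₂=0, q₋₁=0, q₋₂=1):
  k=0: a=20, p=20, q=1
  k=1: a=2, p=41, q=2
  k=2: a=18, p=758, q=37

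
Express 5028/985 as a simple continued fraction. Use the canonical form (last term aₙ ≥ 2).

5028 = 5·985 + 103
985 = 9·103 + 58
103 = 1·58 + 45
58 = 1·45 + 13
45 = 3·13 + 6
13 = 2·6 + 1
6 = 6·1 + 0  (stop)
So 5028/985 = [5; 9, 1, 1, 3, 2, 6].

[5; 9, 1, 1, 3, 2, 6]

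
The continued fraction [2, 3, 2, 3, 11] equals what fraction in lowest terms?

621/271

Fold from the inside: start with 11/1.
  3 + 1/11 = 34/11
  2 + 11/34 = 79/34
  3 + 34/79 = 271/79
  2 + 79/271 = 621/271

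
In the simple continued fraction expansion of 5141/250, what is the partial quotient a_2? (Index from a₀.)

1

5141 = 20·250 + 141   →  a_0 = 20
250 = 1·141 + 109   →  a_1 = 1
141 = 1·109 + 32   →  a_2 = 1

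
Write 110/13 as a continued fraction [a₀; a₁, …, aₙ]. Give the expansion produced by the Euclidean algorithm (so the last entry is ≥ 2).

110 = 8*13 + 6
13 = 2*6 + 1
6 = 6*1 + 0  (stop)
So 110/13 = [8; 2, 6].

[8; 2, 6]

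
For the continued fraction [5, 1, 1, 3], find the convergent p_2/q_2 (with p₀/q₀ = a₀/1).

11/2

Using pₖ = aₖpₖ₋₁ + pₖ₋₂, qₖ = aₖqₖ₋₁ + qₖ₋₂ (with p₋₁=1, p₋₂=0, q₋₁=0, q₋₂=1):
  k=0: a=5, p=5, q=1
  k=1: a=1, p=6, q=1
  k=2: a=1, p=11, q=2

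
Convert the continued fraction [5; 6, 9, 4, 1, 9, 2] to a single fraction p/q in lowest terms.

29903/5791

Fold from the inside: start with 2/1.
  9 + 1/2 = 19/2
  1 + 2/19 = 21/19
  4 + 19/21 = 103/21
  9 + 21/103 = 948/103
  6 + 103/948 = 5791/948
  5 + 948/5791 = 29903/5791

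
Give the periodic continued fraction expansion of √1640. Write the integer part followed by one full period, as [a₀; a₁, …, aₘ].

[40; 2, 80]

a₀ = ⌊√1640⌋ = 40.
With m₀=0, d₀=1 and mₖ₊₁ = dₖaₖ − mₖ, dₖ₊₁ = (n − mₖ₊₁²)/dₖ, aₖ₊₁ = ⌊(a₀+mₖ₊₁)/dₖ₊₁⌋:
  k=1: m=40, d=40, a=2
  k=2: m=40, d=1, a=80
d=1 and a=2a₀=80 at k=2, so the next step gives (m, d) = (40, 40) again — its k=1 value — and the period has length 2.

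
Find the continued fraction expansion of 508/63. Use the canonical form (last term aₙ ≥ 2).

[8; 15, 1, 3]

508 = 8*63 + 4
63 = 15*4 + 3
4 = 1*3 + 1
3 = 3*1 + 0  (stop)
So 508/63 = [8; 15, 1, 3].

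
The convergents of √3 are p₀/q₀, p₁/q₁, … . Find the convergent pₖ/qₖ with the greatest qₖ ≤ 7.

7/4

√3 = [1; 1, 2, …] (period length 2).
Convergents:
  p_0/q_0 = 1/1
  p_1/q_1 = 2/1
  p_2/q_2 = 5/3
  p_3/q_3 = 7/4
  p_4/q_4 = 19/11
q_3 = 4 ≤ 7 < 11 = q_4, so the answer is 7/4.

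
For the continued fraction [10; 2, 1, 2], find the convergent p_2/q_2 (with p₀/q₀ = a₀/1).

Using pₖ = aₖpₖ₋₁ + pₖ₋₂, qₖ = aₖqₖ₋₁ + qₖ₋₂ (with p₋₁=1, p₋₂=0, q₋₁=0, q₋₂=1):
  k=0: a=10, p=10, q=1
  k=1: a=2, p=21, q=2
  k=2: a=1, p=31, q=3

31/3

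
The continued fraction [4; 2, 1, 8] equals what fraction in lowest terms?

113/26

Using pₖ = aₖpₖ₋₁ + pₖ₋₂ and qₖ = aₖqₖ₋₁ + qₖ₋₂:
  k=0: a=4, p=4, q=1
  k=1: a=2, p=9, q=2
  k=2: a=1, p=13, q=3
  k=3: a=8, p=113, q=26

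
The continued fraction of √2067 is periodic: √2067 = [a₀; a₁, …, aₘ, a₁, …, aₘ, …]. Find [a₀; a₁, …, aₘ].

a₀ = ⌊√2067⌋ = 45.
With m₀=0, d₀=1 and mₖ₊₁ = dₖaₖ − mₖ, dₖ₊₁ = (n − mₖ₊₁²)/dₖ, aₖ₊₁ = ⌊(a₀+mₖ₊₁)/dₖ₊₁⌋:
  k=1: m=45, d=42, a=2
  k=2: m=39, d=13, a=6
  k=3: m=39, d=42, a=2
  k=4: m=45, d=1, a=90
d=1 and a=2a₀=90 at k=4, so the next step gives (m, d) = (45, 42) again — its k=1 value — and the period has length 4.

[45; 2, 6, 2, 90]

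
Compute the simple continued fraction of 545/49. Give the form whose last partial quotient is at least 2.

545 = 11·49 + 6
49 = 8·6 + 1
6 = 6·1 + 0  (stop)
So 545/49 = [11; 8, 6].

[11; 8, 6]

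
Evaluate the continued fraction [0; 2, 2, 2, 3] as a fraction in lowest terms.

17/41

Fold from the inside: start with 3/1.
  2 + 1/3 = 7/3
  2 + 3/7 = 17/7
  2 + 7/17 = 41/17
  0 + 17/41 = 17/41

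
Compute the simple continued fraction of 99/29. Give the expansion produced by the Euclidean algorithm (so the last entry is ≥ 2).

[3; 2, 2, 2, 2]

99 = 3*29 + 12
29 = 2*12 + 5
12 = 2*5 + 2
5 = 2*2 + 1
2 = 2*1 + 0  (stop)
So 99/29 = [3; 2, 2, 2, 2].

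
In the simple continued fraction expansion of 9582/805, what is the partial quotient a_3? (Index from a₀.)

3

9582 = 11·805 + 727   →  a_0 = 11
805 = 1·727 + 78   →  a_1 = 1
727 = 9·78 + 25   →  a_2 = 9
78 = 3·25 + 3   →  a_3 = 3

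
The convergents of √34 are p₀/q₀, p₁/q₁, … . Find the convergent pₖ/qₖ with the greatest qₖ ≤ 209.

414/71

√34 = [5; 1, 4, 1, 10, …] (period length 4).
Convergents:
  p_0/q_0 = 5/1
  p_1/q_1 = 6/1
  p_2/q_2 = 29/5
  p_3/q_3 = 35/6
  p_4/q_4 = 379/65
  p_5/q_5 = 414/71
  p_6/q_6 = 2035/349
q_5 = 71 ≤ 209 < 349 = q_6, so the answer is 414/71.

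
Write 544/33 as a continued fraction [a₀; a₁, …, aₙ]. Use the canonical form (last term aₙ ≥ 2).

544 = 16×33 + 16
33 = 2×16 + 1
16 = 16×1 + 0  (stop)
So 544/33 = [16; 2, 16].

[16; 2, 16]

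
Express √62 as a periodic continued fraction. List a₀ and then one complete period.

[7; 1, 6, 1, 14]

a₀ = ⌊√62⌋ = 7.
With m₀=0, d₀=1 and mₖ₊₁ = dₖaₖ − mₖ, dₖ₊₁ = (n − mₖ₊₁²)/dₖ, aₖ₊₁ = ⌊(a₀+mₖ₊₁)/dₖ₊₁⌋:
  k=1: m=7, d=13, a=1
  k=2: m=6, d=2, a=6
  k=3: m=6, d=13, a=1
  k=4: m=7, d=1, a=14
d=1 and a=2a₀=14 at k=4, so the next step gives (m, d) = (7, 13) again — its k=1 value — and the period has length 4.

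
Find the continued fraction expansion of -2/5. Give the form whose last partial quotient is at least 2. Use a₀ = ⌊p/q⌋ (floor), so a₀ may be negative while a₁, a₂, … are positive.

-2 = -1×5 + 3
5 = 1×3 + 2
3 = 1×2 + 1
2 = 2×1 + 0  (stop)
So -2/5 = [-1; 1, 1, 2].

[-1; 1, 1, 2]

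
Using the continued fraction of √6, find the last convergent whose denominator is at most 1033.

2158/881

√6 = [2; 2, 4, …] (period length 2).
Convergents:
  p_0/q_0 = 2/1
  p_1/q_1 = 5/2
  p_2/q_2 = 22/9
  p_3/q_3 = 49/20
  p_4/q_4 = 218/89
  p_5/q_5 = 485/198
  p_6/q_6 = 2158/881
  p_7/q_7 = 4801/1960
q_6 = 881 ≤ 1033 < 1960 = q_7, so the answer is 2158/881.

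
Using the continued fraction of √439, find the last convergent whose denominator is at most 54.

440/21

√439 = [20; 1, 19, 1, 40, …] (period length 4).
Convergents:
  p_0/q_0 = 20/1
  p_1/q_1 = 21/1
  p_2/q_2 = 419/20
  p_3/q_3 = 440/21
  p_4/q_4 = 18019/860
q_3 = 21 ≤ 54 < 860 = q_4, so the answer is 440/21.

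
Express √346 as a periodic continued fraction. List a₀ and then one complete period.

a₀ = ⌊√346⌋ = 18.
With m₀=0, d₀=1 and mₖ₊₁ = dₖaₖ − mₖ, dₖ₊₁ = (n − mₖ₊₁²)/dₖ, aₖ₊₁ = ⌊(a₀+mₖ₊₁)/dₖ₊₁⌋:
  k=1: m=18, d=22, a=1
  k=2: m=4, d=15, a=1
  k=3: m=11, d=15, a=1
  k=4: m=4, d=22, a=1
  k=5: m=18, d=1, a=36
d=1 and a=2a₀=36 at k=5, so the next step gives (m, d) = (18, 22) again — its k=1 value — and the period has length 5.

[18; 1, 1, 1, 1, 36]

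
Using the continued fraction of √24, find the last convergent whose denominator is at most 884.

4316/881

√24 = [4; 1, 8, …] (period length 2).
Convergents:
  p_0/q_0 = 4/1
  p_1/q_1 = 5/1
  p_2/q_2 = 44/9
  p_3/q_3 = 49/10
  p_4/q_4 = 436/89
  p_5/q_5 = 485/99
  p_6/q_6 = 4316/881
  p_7/q_7 = 4801/980
q_6 = 881 ≤ 884 < 980 = q_7, so the answer is 4316/881.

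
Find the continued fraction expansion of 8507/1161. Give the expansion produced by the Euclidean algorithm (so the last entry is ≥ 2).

8507 = 7*1161 + 380
1161 = 3*380 + 21
380 = 18*21 + 2
21 = 10*2 + 1
2 = 2*1 + 0  (stop)
So 8507/1161 = [7; 3, 18, 10, 2].

[7; 3, 18, 10, 2]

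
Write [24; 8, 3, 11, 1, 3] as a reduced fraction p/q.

29113/1207

Fold from the inside: start with 3/1.
  1 + 1/3 = 4/3
  11 + 3/4 = 47/4
  3 + 4/47 = 145/47
  8 + 47/145 = 1207/145
  24 + 145/1207 = 29113/1207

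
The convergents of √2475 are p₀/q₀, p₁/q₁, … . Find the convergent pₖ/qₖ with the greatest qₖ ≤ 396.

√2475 = [49; 1, 2, 1, 98, …] (period length 4).
Convergents:
  p_0/q_0 = 49/1
  p_1/q_1 = 50/1
  p_2/q_2 = 149/3
  p_3/q_3 = 199/4
  p_4/q_4 = 19651/395
  p_5/q_5 = 19850/399
q_4 = 395 ≤ 396 < 399 = q_5, so the answer is 19651/395.

19651/395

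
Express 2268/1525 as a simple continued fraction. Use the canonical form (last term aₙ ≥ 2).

2268 = 1*1525 + 743
1525 = 2*743 + 39
743 = 19*39 + 2
39 = 19*2 + 1
2 = 2*1 + 0  (stop)
So 2268/1525 = [1; 2, 19, 19, 2].

[1; 2, 19, 19, 2]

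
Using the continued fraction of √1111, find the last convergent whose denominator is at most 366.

6633/199

√1111 = [33; 3, 66, …] (period length 2).
Convergents:
  p_0/q_0 = 33/1
  p_1/q_1 = 100/3
  p_2/q_2 = 6633/199
  p_3/q_3 = 19999/600
q_2 = 199 ≤ 366 < 600 = q_3, so the answer is 6633/199.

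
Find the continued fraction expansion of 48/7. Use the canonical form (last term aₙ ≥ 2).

[6; 1, 6]

48 = 6×7 + 6
7 = 1×6 + 1
6 = 6×1 + 0  (stop)
So 48/7 = [6; 1, 6].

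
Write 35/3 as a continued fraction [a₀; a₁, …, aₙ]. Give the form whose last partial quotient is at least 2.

35 = 11·3 + 2
3 = 1·2 + 1
2 = 2·1 + 0  (stop)
So 35/3 = [11; 1, 2].

[11; 1, 2]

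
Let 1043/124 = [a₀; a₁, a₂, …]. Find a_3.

1043 = 8·124 + 51   →  a_0 = 8
124 = 2·51 + 22   →  a_1 = 2
51 = 2·22 + 7   →  a_2 = 2
22 = 3·7 + 1   →  a_3 = 3

3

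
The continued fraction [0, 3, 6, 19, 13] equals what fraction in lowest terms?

1501/4751

Fold from the inside: start with 13/1.
  19 + 1/13 = 248/13
  6 + 13/248 = 1501/248
  3 + 248/1501 = 4751/1501
  0 + 1501/4751 = 1501/4751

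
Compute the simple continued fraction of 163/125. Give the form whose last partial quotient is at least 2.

163 = 1×125 + 38
125 = 3×38 + 11
38 = 3×11 + 5
11 = 2×5 + 1
5 = 5×1 + 0  (stop)
So 163/125 = [1; 3, 3, 2, 5].

[1; 3, 3, 2, 5]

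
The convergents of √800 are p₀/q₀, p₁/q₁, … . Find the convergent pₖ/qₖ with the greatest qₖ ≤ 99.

2687/95

√800 = [28; 3, 1, 1, 13, 1, 1, 3, 56, …] (period length 8).
Convergents:
  p_0/q_0 = 28/1
  p_1/q_1 = 85/3
  p_2/q_2 = 113/4
  p_3/q_3 = 198/7
  p_4/q_4 = 2687/95
  p_5/q_5 = 2885/102
q_4 = 95 ≤ 99 < 102 = q_5, so the answer is 2687/95.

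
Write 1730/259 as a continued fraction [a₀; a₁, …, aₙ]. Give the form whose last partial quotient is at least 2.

1730 = 6×259 + 176
259 = 1×176 + 83
176 = 2×83 + 10
83 = 8×10 + 3
10 = 3×3 + 1
3 = 3×1 + 0  (stop)
So 1730/259 = [6; 1, 2, 8, 3, 3].

[6; 1, 2, 8, 3, 3]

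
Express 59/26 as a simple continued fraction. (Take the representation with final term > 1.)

[2; 3, 1, 2, 2]

59 = 2×26 + 7
26 = 3×7 + 5
7 = 1×5 + 2
5 = 2×2 + 1
2 = 2×1 + 0  (stop)
So 59/26 = [2; 3, 1, 2, 2].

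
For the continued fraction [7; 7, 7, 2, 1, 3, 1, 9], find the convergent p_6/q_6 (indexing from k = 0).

5248/735

Using pₖ = aₖpₖ₋₁ + pₖ₋₂, qₖ = aₖqₖ₋₁ + qₖ₋₂ (with p₋₁=1, p₋₂=0, q₋₁=0, q₋₂=1):
  k=0: a=7, p=7, q=1
  k=1: a=7, p=50, q=7
  k=2: a=7, p=357, q=50
  k=3: a=2, p=764, q=107
  k=4: a=1, p=1121, q=157
  k=5: a=3, p=4127, q=578
  k=6: a=1, p=5248, q=735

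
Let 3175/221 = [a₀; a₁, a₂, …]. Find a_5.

3175 = 14·221 + 81   →  a_0 = 14
221 = 2·81 + 59   →  a_1 = 2
81 = 1·59 + 22   →  a_2 = 1
59 = 2·22 + 15   →  a_3 = 2
22 = 1·15 + 7   →  a_4 = 1
15 = 2·7 + 1   →  a_5 = 2

2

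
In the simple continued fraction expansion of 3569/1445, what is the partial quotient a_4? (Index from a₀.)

3569 = 2·1445 + 679   →  a_0 = 2
1445 = 2·679 + 87   →  a_1 = 2
679 = 7·87 + 70   →  a_2 = 7
87 = 1·70 + 17   →  a_3 = 1
70 = 4·17 + 2   →  a_4 = 4

4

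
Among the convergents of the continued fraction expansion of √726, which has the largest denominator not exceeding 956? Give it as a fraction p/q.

25678/953

√726 = [26; 1, 16, 1, 52, …] (period length 4).
Convergents:
  p_0/q_0 = 26/1
  p_1/q_1 = 27/1
  p_2/q_2 = 458/17
  p_3/q_3 = 485/18
  p_4/q_4 = 25678/953
  p_5/q_5 = 26163/971
q_4 = 953 ≤ 956 < 971 = q_5, so the answer is 25678/953.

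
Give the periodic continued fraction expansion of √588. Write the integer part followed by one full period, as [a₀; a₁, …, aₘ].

[24; 4, 48]

a₀ = ⌊√588⌋ = 24.
With m₀=0, d₀=1 and mₖ₊₁ = dₖaₖ − mₖ, dₖ₊₁ = (n − mₖ₊₁²)/dₖ, aₖ₊₁ = ⌊(a₀+mₖ₊₁)/dₖ₊₁⌋:
  k=1: m=24, d=12, a=4
  k=2: m=24, d=1, a=48
d=1 and a=2a₀=48 at k=2, so the next step gives (m, d) = (24, 12) again — its k=1 value — and the period has length 2.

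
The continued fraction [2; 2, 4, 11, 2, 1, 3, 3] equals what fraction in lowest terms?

9178/3753

Using pₖ = aₖpₖ₋₁ + pₖ₋₂ and qₖ = aₖqₖ₋₁ + qₖ₋₂:
  k=0: a=2, p=2, q=1
  k=1: a=2, p=5, q=2
  k=2: a=4, p=22, q=9
  k=3: a=11, p=247, q=101
  k=4: a=2, p=516, q=211
  k=5: a=1, p=763, q=312
  k=6: a=3, p=2805, q=1147
  k=7: a=3, p=9178, q=3753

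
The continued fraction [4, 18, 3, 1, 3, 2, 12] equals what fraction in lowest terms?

31327/7726

Fold from the inside: start with 12/1.
  2 + 1/12 = 25/12
  3 + 12/25 = 87/25
  1 + 25/87 = 112/87
  3 + 87/112 = 423/112
  18 + 112/423 = 7726/423
  4 + 423/7726 = 31327/7726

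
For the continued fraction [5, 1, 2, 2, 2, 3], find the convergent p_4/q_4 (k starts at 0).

97/17

Using pₖ = aₖpₖ₋₁ + pₖ₋₂, qₖ = aₖqₖ₋₁ + qₖ₋₂ (with p₋₁=1, p₋₂=0, q₋₁=0, q₋₂=1):
  k=0: a=5, p=5, q=1
  k=1: a=1, p=6, q=1
  k=2: a=2, p=17, q=3
  k=3: a=2, p=40, q=7
  k=4: a=2, p=97, q=17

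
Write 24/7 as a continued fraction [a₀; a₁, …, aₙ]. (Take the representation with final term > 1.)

24 = 3*7 + 3
7 = 2*3 + 1
3 = 3*1 + 0  (stop)
So 24/7 = [3; 2, 3].

[3; 2, 3]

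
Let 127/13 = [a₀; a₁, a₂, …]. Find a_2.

127 = 9·13 + 10   →  a_0 = 9
13 = 1·10 + 3   →  a_1 = 1
10 = 3·3 + 1   →  a_2 = 3

3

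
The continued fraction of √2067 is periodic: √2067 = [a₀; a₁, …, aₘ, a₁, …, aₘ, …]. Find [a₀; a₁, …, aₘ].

[45; 2, 6, 2, 90]

a₀ = ⌊√2067⌋ = 45.
With m₀=0, d₀=1 and mₖ₊₁ = dₖaₖ − mₖ, dₖ₊₁ = (n − mₖ₊₁²)/dₖ, aₖ₊₁ = ⌊(a₀+mₖ₊₁)/dₖ₊₁⌋:
  k=1: m=45, d=42, a=2
  k=2: m=39, d=13, a=6
  k=3: m=39, d=42, a=2
  k=4: m=45, d=1, a=90
d=1 and a=2a₀=90 at k=4, so the next step gives (m, d) = (45, 42) again — its k=1 value — and the period has length 4.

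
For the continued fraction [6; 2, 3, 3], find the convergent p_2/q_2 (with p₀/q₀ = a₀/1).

Using pₖ = aₖpₖ₋₁ + pₖ₋₂, qₖ = aₖqₖ₋₁ + qₖ₋₂ (with p₋₁=1, p₋₂=0, q₋₁=0, q₋₂=1):
  k=0: a=6, p=6, q=1
  k=1: a=2, p=13, q=2
  k=2: a=3, p=45, q=7

45/7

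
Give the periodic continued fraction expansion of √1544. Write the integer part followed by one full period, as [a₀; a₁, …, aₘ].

[39; 3, 2, 2, 9, 2, 2, 3, 78]

a₀ = ⌊√1544⌋ = 39.
With m₀=0, d₀=1 and mₖ₊₁ = dₖaₖ − mₖ, dₖ₊₁ = (n − mₖ₊₁²)/dₖ, aₖ₊₁ = ⌊(a₀+mₖ₊₁)/dₖ₊₁⌋:
  k=1: m=39, d=23, a=3
  k=2: m=30, d=28, a=2
  k=3: m=26, d=31, a=2
  k=4: m=36, d=8, a=9
  k=5: m=36, d=31, a=2
  k=6: m=26, d=28, a=2
  k=7: m=30, d=23, a=3
  k=8: m=39, d=1, a=78
d=1 and a=2a₀=78 at k=8, so the next step gives (m, d) = (39, 23) again — its k=1 value — and the period has length 8.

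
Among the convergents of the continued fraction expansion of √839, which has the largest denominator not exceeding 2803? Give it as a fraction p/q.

48691/1681

√839 = [28; 1, 27, 1, 56, …] (period length 4).
Convergents:
  p_0/q_0 = 28/1
  p_1/q_1 = 29/1
  p_2/q_2 = 811/28
  p_3/q_3 = 840/29
  p_4/q_4 = 47851/1652
  p_5/q_5 = 48691/1681
  p_6/q_6 = 1362508/47039
q_5 = 1681 ≤ 2803 < 47039 = q_6, so the answer is 48691/1681.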